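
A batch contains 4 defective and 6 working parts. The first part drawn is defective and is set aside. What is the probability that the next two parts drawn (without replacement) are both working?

5/12

With the first part removed, 6 working remain out of 9.
P = 6/9 × 5/8 = 30/72 = 5/12.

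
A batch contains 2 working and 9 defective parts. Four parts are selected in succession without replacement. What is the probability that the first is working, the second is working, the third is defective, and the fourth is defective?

1/55

Each draw changes the counts, so multiply the conditional probabilities along the sequence:
P = 2/11 × 1/10 × 9/9 × 8/8 = 144/7920 = 1/55.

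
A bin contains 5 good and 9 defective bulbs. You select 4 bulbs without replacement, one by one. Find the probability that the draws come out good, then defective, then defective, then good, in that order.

Chain rule:
P = 5/14 × 9/13 × 8/12 × 4/11 = 1440/24024 = 60/1001.

60/1001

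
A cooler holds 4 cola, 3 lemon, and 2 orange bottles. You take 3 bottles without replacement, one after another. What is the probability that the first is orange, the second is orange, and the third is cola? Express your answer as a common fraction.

1/63

Multiply the probability of each draw given the previous ones:
P = 2/9 × 1/8 × 4/7 = 8/504 = 1/63.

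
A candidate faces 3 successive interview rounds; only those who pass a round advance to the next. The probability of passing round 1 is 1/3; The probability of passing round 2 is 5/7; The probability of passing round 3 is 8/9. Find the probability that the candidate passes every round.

40/189

Each stage is reached only if all earlier stages succeed, so
P = 1/3 × 5/7 × 8/9 = 40/189.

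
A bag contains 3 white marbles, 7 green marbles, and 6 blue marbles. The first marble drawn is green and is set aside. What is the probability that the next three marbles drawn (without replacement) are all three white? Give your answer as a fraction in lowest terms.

1/455

After the first draw, 3 of the remaining 15 marbles are white.
P = 3/15 × 2/14 × 1/13 = 6/2730 = 1/455.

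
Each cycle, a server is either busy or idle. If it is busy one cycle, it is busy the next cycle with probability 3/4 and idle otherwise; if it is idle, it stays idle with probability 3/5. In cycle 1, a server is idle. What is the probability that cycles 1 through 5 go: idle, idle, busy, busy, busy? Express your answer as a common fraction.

Cycle 1 is given. For each transition, use the conditional probability from the current state:
P(idle | idle) = 3/5; P(busy | idle) = 2/5; P(busy | busy) = 3/4; P(busy | busy) = 3/4.
P = 3/5 × 2/5 × 3/4 × 3/4 = 54/400 = 27/200.

27/200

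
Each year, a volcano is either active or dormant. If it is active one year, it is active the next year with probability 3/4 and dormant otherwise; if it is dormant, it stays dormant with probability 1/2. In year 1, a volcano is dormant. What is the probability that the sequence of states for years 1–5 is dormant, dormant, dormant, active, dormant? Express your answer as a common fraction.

Year 1 is given. For each transition, use the conditional probability from the current state:
P(dormant | dormant) = 1/2; P(dormant | dormant) = 1/2; P(active | dormant) = 1/2; P(dormant | active) = 1/4.
P = 1/2 × 1/2 × 1/2 × 1/4 = 1/32.

1/32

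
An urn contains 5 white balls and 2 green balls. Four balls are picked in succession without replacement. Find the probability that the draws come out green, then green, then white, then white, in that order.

Chain rule:
P = 2/7 × 1/6 × 5/5 × 4/4 = 40/840 = 1/21.

1/21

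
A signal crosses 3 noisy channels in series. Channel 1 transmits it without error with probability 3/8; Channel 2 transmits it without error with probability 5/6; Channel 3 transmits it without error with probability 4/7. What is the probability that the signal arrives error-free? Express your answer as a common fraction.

5/28

The events are sequential, so multiply the conditional probabilities:
P = 3/8 × 5/6 × 4/7 = 60/336 = 5/28.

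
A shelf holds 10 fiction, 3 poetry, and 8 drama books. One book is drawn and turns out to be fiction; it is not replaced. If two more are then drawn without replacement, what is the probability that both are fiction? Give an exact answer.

18/95

After the first draw, 9 of the remaining 20 books are fiction.
P = 9/20 × 8/19 = 72/380 = 18/95.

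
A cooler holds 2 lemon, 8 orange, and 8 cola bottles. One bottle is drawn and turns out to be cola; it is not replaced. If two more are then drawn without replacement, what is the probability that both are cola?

After the first draw, 7 of the remaining 17 bottles are cola.
P = 7/17 × 6/16 = 42/272 = 21/136.

21/136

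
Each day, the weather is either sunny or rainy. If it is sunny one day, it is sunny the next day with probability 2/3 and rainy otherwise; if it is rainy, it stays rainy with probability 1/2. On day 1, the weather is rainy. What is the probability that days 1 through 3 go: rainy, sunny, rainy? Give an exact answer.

Day 1 is given. For each transition, use the conditional probability from the current state:
P(sunny | rainy) = 1/2; P(rainy | sunny) = 1/3.
P = 1/2 × 1/3 = 1/6.

1/6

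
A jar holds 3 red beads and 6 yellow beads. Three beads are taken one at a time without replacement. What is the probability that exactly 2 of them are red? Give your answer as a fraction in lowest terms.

3/14

One ordering (red drawn first) has probability 3/9 × 2/8 × 6/7 = 36/504 = 1/14.
There are C(3,2) = 3 such orderings, each equally likely, so P = 3 × 1/14 = 3/14.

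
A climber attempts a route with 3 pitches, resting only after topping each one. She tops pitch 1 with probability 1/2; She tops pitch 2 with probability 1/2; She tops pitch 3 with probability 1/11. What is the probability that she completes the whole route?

1/44

Multiplying along the chain,
P = 1/2 × 1/2 × 1/11 = 1/44.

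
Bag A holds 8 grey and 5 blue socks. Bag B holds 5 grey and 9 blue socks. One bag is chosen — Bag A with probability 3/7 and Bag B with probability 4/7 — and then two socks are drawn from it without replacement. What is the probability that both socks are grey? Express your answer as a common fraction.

From Bag A: P(both grey) = (8/13)(7/12) = 14/39.
From Bag B: P(both grey) = (5/14)(4/13) = 10/91.
Total probability = (3/7)(14/39) + (4/7)(10/91) = 138/637.

138/637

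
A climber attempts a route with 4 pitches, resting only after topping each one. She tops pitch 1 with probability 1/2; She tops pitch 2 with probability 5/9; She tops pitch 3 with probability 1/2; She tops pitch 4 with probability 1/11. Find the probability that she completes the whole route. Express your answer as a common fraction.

5/396

Each stage is reached only if all earlier stages succeed, so
P = 1/2 × 5/9 × 1/2 × 1/11 = 5/396.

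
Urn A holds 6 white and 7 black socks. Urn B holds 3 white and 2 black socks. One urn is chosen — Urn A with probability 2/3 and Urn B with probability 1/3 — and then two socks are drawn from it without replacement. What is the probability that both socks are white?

From Urn A: P(both white) = (6/13)(5/12) = 5/26.
From Urn B: P(both white) = (3/5)(2/4) = 3/10.
Total probability = (2/3)(5/26) + (1/3)(3/10) = 89/390.

89/390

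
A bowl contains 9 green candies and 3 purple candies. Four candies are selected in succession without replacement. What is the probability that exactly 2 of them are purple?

One ordering (purple drawn first) has probability 3/12 × 2/11 × 9/10 × 8/9 = 432/11880 = 2/55.
There are C(4,2) = 6 such orderings, each equally likely, so P = 6 × 2/55 = 12/55.

12/55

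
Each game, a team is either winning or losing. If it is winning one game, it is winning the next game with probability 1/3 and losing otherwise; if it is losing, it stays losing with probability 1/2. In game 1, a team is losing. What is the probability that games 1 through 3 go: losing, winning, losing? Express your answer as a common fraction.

Game 1 is given. For each transition, use the conditional probability from the current state:
P(winning | losing) = 1/2; P(losing | winning) = 2/3.
P = 1/2 × 2/3 = 2/6 = 1/3.

1/3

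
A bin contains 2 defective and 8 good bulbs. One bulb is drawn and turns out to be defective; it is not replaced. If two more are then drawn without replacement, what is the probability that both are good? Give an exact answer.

After the first draw, 8 of the remaining 9 bulbs are good.
P = 8/9 × 7/8 = 56/72 = 7/9.

7/9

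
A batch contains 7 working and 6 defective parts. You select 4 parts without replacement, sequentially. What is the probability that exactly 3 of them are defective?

28/143

One ordering (defective drawn first) has probability 6/13 × 5/12 × 4/11 × 7/10 = 840/17160 = 7/143.
There are C(4,3) = 4 such orderings, each equally likely, so P = 4 × 7/143 = 28/143.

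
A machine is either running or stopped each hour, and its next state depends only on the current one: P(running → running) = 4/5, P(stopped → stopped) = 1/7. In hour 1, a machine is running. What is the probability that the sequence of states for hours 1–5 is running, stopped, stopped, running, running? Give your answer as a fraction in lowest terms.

24/1225

Hour 1 is given. For each transition, use the conditional probability from the current state:
P(stopped | running) = 1/5; P(stopped | stopped) = 1/7; P(running | stopped) = 6/7; P(running | running) = 4/5.
P = 1/5 × 1/7 × 6/7 × 4/5 = 24/1225.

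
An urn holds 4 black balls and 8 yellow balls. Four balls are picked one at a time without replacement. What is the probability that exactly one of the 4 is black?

One ordering (black drawn first) has probability 4/12 × 8/11 × 7/10 × 6/9 = 1344/11880 = 56/495.
There are C(4,1) = 4 such orderings, each equally likely, so P = 4 × 56/495 = 224/495.

224/495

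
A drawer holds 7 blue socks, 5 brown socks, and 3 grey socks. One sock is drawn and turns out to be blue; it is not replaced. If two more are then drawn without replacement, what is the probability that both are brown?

10/91

After the first draw, 5 of the remaining 14 socks are brown.
P = 5/14 × 4/13 = 20/182 = 10/91.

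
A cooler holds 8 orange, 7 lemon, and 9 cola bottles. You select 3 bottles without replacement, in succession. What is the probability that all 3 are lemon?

35/2024

P(all lemon) = 7/24 × 6/23 × 5/22 = 210/12144 = 35/2024.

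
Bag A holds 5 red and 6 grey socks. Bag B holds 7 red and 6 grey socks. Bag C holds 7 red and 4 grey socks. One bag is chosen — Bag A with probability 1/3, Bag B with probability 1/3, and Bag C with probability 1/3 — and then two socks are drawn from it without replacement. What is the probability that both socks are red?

From Bag A: P(both red) = (5/11)(4/10) = 2/11.
From Bag B: P(both red) = (7/13)(6/12) = 7/26.
From Bag C: P(both red) = (7/11)(6/10) = 21/55.
Total probability = (1/3)(2/11) + (1/3)(7/26) + (1/3)(21/55) = 397/1430.

397/1430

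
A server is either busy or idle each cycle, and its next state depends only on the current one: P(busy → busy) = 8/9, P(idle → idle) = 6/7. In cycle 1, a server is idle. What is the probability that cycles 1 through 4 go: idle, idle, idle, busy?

Cycle 1 is given. For each transition, use the conditional probability from the current state:
P(idle | idle) = 6/7; P(idle | idle) = 6/7; P(busy | idle) = 1/7.
P = 6/7 × 6/7 × 1/7 = 36/343.

36/343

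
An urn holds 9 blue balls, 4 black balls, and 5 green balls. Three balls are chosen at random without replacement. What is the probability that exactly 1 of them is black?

One ordering (black drawn first) has probability 4/18 × 14/17 × 13/16 = 728/4896 = 91/612.
There are C(3,1) = 3 such orderings, each equally likely, so P = 3 × 91/612 = 91/204.

91/204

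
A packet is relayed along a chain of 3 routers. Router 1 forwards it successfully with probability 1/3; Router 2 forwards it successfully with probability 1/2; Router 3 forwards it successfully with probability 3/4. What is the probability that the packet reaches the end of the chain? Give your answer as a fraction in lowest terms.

The events are sequential, so multiply the conditional probabilities:
P = 1/3 × 1/2 × 3/4 = 3/24 = 1/8.

1/8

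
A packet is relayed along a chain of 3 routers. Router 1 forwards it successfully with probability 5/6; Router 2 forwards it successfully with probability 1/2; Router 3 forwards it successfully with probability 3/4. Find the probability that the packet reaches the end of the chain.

The events are sequential, so multiply the conditional probabilities:
P = 5/6 × 1/2 × 3/4 = 15/48 = 5/16.

5/16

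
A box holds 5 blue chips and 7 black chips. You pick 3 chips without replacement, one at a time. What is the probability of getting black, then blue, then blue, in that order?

Each draw changes the counts, so multiply the conditional probabilities along the sequence:
P = 7/12 × 5/11 × 4/10 = 140/1320 = 7/66.

7/66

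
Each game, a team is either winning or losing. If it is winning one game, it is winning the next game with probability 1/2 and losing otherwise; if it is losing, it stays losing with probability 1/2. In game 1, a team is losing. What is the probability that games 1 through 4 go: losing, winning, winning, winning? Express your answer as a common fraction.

1/8

Game 1 is given. For each transition, use the conditional probability from the current state:
P(winning | losing) = 1/2; P(winning | winning) = 1/2; P(winning | winning) = 1/2.
P = 1/2 × 1/2 × 1/2 = 1/8.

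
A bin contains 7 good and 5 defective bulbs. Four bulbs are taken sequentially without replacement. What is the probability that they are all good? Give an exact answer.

7/99

P = 7/12 × 6/11 × 5/10 × 4/9 = 840/11880 = 7/99.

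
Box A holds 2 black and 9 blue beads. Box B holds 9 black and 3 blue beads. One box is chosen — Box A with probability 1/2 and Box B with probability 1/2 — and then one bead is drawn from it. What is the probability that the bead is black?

41/88

From Box A: P(black) = 2/11.
From Box B: P(black) = 9/12.
Total probability = (1/2)(2/11) + (1/2)(9/12) = 41/88.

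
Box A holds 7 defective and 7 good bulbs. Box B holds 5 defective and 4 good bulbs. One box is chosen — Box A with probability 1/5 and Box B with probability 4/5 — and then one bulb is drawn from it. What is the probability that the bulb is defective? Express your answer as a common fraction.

49/90

From Box A: P(defective) = 7/14.
From Box B: P(defective) = 5/9.
Total probability = (1/5)(7/14) + (4/5)(5/9) = 49/90.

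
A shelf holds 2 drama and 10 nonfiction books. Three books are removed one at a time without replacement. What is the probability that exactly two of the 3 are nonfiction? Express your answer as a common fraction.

9/22

One ordering (nonfiction drawn first) has probability 10/12 × 9/11 × 2/10 = 180/1320 = 3/22.
There are C(3,2) = 3 such orderings, each equally likely, so P = 3 × 3/22 = 9/22.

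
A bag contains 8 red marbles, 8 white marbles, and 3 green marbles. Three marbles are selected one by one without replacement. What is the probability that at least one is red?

268/323

P(no red) = 11/19 × 10/18 × 9/17 = 990/5814 = 55/323.
P(at least one) = 1 − 55/323 = 268/323.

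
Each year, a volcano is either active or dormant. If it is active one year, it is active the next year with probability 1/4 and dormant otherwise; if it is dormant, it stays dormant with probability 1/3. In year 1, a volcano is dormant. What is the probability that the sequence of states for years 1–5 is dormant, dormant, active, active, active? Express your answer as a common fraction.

1/72

Year 1 is given. For each transition, use the conditional probability from the current state:
P(dormant | dormant) = 1/3; P(active | dormant) = 2/3; P(active | active) = 1/4; P(active | active) = 1/4.
P = 1/3 × 2/3 × 1/4 × 1/4 = 2/144 = 1/72.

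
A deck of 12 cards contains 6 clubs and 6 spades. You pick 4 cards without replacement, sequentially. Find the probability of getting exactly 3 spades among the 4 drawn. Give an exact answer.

One ordering (spades drawn first) has probability 6/12 × 5/11 × 4/10 × 6/9 = 720/11880 = 2/33.
There are C(4,3) = 4 such orderings, each equally likely, so P = 4 × 2/33 = 8/33.

8/33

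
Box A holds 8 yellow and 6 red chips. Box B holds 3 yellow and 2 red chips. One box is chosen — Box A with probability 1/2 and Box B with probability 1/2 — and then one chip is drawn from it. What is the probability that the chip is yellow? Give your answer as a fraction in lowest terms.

From Box A: P(yellow) = 8/14.
From Box B: P(yellow) = 3/5.
Total probability = (1/2)(8/14) + (1/2)(3/5) = 41/70.

41/70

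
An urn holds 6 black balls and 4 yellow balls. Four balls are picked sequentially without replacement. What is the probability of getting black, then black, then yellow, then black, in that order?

Multiply the probability of each draw given the previous ones:
P = 6/10 × 5/9 × 4/8 × 4/7 = 480/5040 = 2/21.

2/21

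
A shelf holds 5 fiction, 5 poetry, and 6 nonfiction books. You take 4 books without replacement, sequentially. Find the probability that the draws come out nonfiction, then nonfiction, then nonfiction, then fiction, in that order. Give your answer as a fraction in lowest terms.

5/364

Multiply the probability of each draw given the previous ones:
P = 6/16 × 5/15 × 4/14 × 5/13 = 600/43680 = 5/364.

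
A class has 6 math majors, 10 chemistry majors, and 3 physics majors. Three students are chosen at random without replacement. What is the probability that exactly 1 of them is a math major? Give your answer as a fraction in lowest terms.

156/323

One ordering (a math major drawn first) has probability 6/19 × 13/18 × 12/17 = 936/5814 = 52/323.
There are C(3,1) = 3 such orderings, each equally likely, so P = 3 × 52/323 = 156/323.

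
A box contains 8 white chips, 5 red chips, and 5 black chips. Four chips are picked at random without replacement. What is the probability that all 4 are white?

7/306

P(all white) = 8/18 × 7/17 × 6/16 × 5/15 = 1680/73440 = 7/306.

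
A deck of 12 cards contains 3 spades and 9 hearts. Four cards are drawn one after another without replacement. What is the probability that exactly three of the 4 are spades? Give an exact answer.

1/55

One ordering (spades drawn first) has probability 3/12 × 2/11 × 1/10 × 9/9 = 54/11880 = 1/220.
There are C(4,3) = 4 such orderings, each equally likely, so P = 4 × 1/220 = 1/55.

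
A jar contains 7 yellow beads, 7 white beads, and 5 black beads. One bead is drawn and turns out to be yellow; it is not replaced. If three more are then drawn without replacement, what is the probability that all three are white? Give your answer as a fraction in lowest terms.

35/816

After the first draw, 7 of the remaining 18 beads are white.
P = 7/18 × 6/17 × 5/16 = 210/4896 = 35/816.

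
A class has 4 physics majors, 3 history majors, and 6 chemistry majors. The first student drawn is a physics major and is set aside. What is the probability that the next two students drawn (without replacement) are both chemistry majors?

5/22

With the first student removed, 6 chemistry majors remain out of 12.
P = 6/12 × 5/11 = 30/132 = 5/22.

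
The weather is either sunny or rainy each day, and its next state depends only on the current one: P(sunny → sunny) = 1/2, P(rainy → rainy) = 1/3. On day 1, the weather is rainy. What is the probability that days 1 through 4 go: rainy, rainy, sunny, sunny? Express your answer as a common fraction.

Day 1 is given. For each transition, use the conditional probability from the current state:
P(rainy | rainy) = 1/3; P(sunny | rainy) = 2/3; P(sunny | sunny) = 1/2.
P = 1/3 × 2/3 × 1/2 = 2/18 = 1/9.

1/9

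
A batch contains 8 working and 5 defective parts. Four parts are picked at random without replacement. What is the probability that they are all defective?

1/143

P(every draw is defective) = 5/13 × 4/12 × 3/11 × 2/10 = 120/17160 = 1/143.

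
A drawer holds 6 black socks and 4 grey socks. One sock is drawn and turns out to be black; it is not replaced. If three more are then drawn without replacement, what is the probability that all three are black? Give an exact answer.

With the first sock removed, 5 black remain out of 9.
P = 5/9 × 4/8 × 3/7 = 60/504 = 5/42.

5/42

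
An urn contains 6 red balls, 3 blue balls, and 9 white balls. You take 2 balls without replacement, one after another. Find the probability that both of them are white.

4/17

P = 9/18 × 8/17 = 72/306 = 4/17.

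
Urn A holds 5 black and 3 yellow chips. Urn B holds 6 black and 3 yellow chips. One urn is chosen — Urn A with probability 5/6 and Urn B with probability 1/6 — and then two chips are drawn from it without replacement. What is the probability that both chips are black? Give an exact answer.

185/504

From Urn A: P(both black) = (5/8)(4/7) = 5/14.
From Urn B: P(both black) = (6/9)(5/8) = 5/12.
Total probability = (5/6)(5/14) + (1/6)(5/12) = 185/504.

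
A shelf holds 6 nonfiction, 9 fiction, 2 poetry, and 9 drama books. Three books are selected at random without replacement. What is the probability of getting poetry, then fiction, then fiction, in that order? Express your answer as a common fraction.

Each draw changes the counts, so multiply the conditional probabilities along the sequence:
P = 2/26 × 9/25 × 8/24 = 144/15600 = 3/325.

3/325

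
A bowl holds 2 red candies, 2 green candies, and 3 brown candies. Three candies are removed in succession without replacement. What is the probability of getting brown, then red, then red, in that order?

1/35

Chain rule:
P = 3/7 × 2/6 × 1/5 = 6/210 = 1/35.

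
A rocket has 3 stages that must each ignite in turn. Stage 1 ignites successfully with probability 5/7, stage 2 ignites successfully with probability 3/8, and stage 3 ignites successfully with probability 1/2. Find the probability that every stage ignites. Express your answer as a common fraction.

Each stage is reached only if all earlier stages succeed, so
P = 5/7 × 3/8 × 1/2 = 15/112.

15/112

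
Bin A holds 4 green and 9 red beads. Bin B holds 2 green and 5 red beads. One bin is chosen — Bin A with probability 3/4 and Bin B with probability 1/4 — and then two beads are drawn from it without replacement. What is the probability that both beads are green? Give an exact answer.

19/273

From Bin A: P(both green) = (4/13)(3/12) = 1/13.
From Bin B: P(both green) = (2/7)(1/6) = 1/21.
Total probability = (3/4)(1/13) + (1/4)(1/21) = 19/273.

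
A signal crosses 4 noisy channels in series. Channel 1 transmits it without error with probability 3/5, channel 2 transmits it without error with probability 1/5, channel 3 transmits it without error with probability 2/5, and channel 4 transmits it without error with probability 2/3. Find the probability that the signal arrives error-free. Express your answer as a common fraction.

4/125

Each stage is reached only if all earlier stages succeed, so
P = 3/5 × 1/5 × 2/5 × 2/3 = 12/375 = 4/125.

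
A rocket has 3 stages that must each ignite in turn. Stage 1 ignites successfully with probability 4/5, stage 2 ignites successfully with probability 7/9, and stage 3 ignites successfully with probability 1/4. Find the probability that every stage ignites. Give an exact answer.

7/45

Each stage is reached only if all earlier stages succeed, so
P = 4/5 × 7/9 × 1/4 = 28/180 = 7/45.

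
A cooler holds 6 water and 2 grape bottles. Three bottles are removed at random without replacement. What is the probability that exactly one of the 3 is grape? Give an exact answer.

15/28

One ordering (grape drawn first) has probability 2/8 × 6/7 × 5/6 = 60/336 = 5/28.
There are C(3,1) = 3 such orderings, each equally likely, so P = 3 × 5/28 = 15/28.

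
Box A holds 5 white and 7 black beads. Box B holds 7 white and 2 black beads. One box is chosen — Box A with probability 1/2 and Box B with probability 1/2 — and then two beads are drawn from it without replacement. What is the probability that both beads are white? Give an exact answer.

97/264

From Box A: P(both white) = (5/12)(4/11) = 5/33.
From Box B: P(both white) = (7/9)(6/8) = 7/12.
Total probability = (1/2)(5/33) + (1/2)(7/12) = 97/264.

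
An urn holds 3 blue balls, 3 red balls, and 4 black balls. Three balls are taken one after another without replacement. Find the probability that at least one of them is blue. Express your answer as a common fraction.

P(no blue) = 7/10 × 6/9 × 5/8 = 210/720 = 7/24.
P(at least one) = 1 − 7/24 = 17/24.

17/24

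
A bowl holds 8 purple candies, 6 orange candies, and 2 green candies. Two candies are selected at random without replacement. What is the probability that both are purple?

P(every draw is purple) = 8/16 × 7/15 = 56/240 = 7/30.

7/30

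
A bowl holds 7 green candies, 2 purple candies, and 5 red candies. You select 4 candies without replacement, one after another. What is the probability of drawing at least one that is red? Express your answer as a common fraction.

P(no red) = 9/14 × 8/13 × 7/12 × 6/11 = 3024/24024 = 18/143.
P(at least one) = 1 − 18/143 = 125/143.

125/143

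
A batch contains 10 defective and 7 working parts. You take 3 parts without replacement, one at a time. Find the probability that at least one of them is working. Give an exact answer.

14/17

P(no working) = 10/17 × 9/16 × 8/15 = 720/4080 = 3/17.
P(at least one) = 1 − 3/17 = 14/17.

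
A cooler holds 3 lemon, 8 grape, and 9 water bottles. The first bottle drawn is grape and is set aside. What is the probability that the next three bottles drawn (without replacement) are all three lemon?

After the first draw, 3 of the remaining 19 bottles are lemon.
P = 3/19 × 2/18 × 1/17 = 6/5814 = 1/969.

1/969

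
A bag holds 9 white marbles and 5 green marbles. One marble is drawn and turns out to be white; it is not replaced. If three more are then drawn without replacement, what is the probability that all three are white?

With the first marble removed, 8 white remain out of 13.
P = 8/13 × 7/12 × 6/11 = 336/1716 = 28/143.

28/143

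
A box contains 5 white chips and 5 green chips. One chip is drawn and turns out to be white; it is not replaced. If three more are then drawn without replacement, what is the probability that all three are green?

With the first chip removed, 5 green remain out of 9.
P = 5/9 × 4/8 × 3/7 = 60/504 = 5/42.

5/42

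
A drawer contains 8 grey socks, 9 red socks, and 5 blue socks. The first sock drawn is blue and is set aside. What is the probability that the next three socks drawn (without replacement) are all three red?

With the first sock removed, 9 red remain out of 21.
P = 9/21 × 8/20 × 7/19 = 504/7980 = 6/95.

6/95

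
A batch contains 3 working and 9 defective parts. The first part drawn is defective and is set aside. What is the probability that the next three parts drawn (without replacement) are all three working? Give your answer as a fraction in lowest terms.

1/165

With the first part removed, 3 working remain out of 11.
P = 3/11 × 2/10 × 1/9 = 6/990 = 1/165.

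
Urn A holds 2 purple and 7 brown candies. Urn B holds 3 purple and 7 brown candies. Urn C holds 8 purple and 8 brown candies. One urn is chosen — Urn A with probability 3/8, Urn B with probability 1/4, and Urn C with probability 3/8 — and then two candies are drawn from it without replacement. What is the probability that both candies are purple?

From Urn A: P(both purple) = (2/9)(1/8) = 1/36.
From Urn B: P(both purple) = (3/10)(2/9) = 1/15.
From Urn C: P(both purple) = (8/16)(7/15) = 7/30.
Total probability = (3/8)(1/36) + (1/4)(1/15) + (3/8)(7/30) = 11/96.

11/96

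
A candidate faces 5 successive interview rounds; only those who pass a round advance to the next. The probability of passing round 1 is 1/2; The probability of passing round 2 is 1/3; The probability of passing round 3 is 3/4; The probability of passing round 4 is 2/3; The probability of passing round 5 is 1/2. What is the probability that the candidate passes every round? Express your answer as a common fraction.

Multiplying along the chain,
P = 1/2 × 1/3 × 3/4 × 2/3 × 1/2 = 6/144 = 1/24.

1/24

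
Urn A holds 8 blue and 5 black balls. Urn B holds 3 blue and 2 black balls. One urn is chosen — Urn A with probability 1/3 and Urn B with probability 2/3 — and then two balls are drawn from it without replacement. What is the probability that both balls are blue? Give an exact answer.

187/585

From Urn A: P(both blue) = (8/13)(7/12) = 14/39.
From Urn B: P(both blue) = (3/5)(2/4) = 3/10.
Total probability = (1/3)(14/39) + (2/3)(3/10) = 187/585.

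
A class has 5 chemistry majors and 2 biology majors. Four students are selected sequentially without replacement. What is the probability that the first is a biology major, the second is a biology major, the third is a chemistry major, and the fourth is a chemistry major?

1/21

Each draw changes the counts, so multiply the conditional probabilities along the sequence:
P = 2/7 × 1/6 × 5/5 × 4/4 = 40/840 = 1/21.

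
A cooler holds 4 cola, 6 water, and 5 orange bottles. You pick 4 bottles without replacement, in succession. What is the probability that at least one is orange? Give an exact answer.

P(no orange) = 10/15 × 9/14 × 8/13 × 7/12 = 5040/32760 = 2/13.
P(at least one) = 1 − 2/13 = 11/13.

11/13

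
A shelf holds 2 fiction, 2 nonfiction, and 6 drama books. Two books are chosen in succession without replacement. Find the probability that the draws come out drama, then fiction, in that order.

Multiply the probability of each draw given the previous ones:
P = 6/10 × 2/9 = 12/90 = 2/15.

2/15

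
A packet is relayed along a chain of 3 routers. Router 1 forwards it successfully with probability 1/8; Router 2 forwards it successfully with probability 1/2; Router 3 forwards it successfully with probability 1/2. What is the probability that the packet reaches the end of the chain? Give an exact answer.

The events are sequential, so multiply the conditional probabilities:
P = 1/8 × 1/2 × 1/2 = 1/32.

1/32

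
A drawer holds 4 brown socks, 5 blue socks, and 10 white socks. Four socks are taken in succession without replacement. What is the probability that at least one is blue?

2875/3876

P(no blue) = 14/19 × 13/18 × 12/17 × 11/16 = 24024/93024 = 1001/3876.
P(at least one) = 1 − 1001/3876 = 2875/3876.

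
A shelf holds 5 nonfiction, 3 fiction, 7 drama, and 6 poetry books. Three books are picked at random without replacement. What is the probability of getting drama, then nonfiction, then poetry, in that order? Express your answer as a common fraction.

1/38

Chain rule:
P = 7/21 × 5/20 × 6/19 = 210/7980 = 1/38.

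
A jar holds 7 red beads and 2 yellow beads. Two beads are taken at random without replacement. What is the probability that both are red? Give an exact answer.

P(all red) = 7/9 × 6/8 = 42/72 = 7/12.

7/12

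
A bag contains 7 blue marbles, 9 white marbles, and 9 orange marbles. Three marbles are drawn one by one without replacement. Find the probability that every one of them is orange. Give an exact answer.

21/575

P(all orange) = 9/25 × 8/24 × 7/23 = 504/13800 = 21/575.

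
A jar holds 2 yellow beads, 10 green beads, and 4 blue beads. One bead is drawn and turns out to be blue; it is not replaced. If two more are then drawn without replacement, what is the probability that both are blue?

With the first bead removed, 3 blue remain out of 15.
P = 3/15 × 2/14 = 6/210 = 1/35.

1/35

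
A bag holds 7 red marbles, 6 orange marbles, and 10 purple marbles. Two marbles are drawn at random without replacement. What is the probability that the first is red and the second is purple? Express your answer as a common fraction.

35/253

Each draw changes the counts, so multiply the conditional probabilities along the sequence:
P = 7/23 × 10/22 = 70/506 = 35/253.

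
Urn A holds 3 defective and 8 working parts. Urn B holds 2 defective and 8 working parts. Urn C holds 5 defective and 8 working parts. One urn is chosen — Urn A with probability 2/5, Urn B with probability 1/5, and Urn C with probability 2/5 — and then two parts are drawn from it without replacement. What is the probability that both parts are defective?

499/6435

From Urn A: P(both defective) = (3/11)(2/10) = 3/55.
From Urn B: P(both defective) = (2/10)(1/9) = 1/45.
From Urn C: P(both defective) = (5/13)(4/12) = 5/39.
Total probability = (2/5)(3/55) + (1/5)(1/45) + (2/5)(5/39) = 499/6435.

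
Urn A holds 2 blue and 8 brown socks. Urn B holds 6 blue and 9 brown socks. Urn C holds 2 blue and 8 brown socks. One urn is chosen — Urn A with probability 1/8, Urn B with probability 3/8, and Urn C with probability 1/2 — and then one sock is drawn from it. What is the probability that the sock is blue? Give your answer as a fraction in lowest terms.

11/40

From Urn A: P(blue) = 2/10.
From Urn B: P(blue) = 6/15.
From Urn C: P(blue) = 2/10.
Total probability = (1/8)(2/10) + (3/8)(6/15) + (1/2)(2/10) = 11/40.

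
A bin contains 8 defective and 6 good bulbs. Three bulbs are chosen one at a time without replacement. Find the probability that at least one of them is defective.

86/91

P(no defective) = 6/14 × 5/13 × 4/12 = 120/2184 = 5/91.
P(at least one) = 1 − 5/91 = 86/91.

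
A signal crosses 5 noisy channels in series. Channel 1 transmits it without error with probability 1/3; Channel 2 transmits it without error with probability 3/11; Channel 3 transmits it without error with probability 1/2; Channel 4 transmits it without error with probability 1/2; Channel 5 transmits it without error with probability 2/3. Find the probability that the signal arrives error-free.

Multiplying along the chain,
P = 1/3 × 3/11 × 1/2 × 1/2 × 2/3 = 6/396 = 1/66.

1/66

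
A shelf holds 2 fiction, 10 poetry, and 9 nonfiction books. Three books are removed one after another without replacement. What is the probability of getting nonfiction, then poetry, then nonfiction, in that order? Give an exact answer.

Multiply the probability of each draw given the previous ones:
P = 9/21 × 10/20 × 8/19 = 720/7980 = 12/133.

12/133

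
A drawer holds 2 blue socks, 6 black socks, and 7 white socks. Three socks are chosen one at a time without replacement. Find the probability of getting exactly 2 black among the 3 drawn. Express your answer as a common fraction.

27/91

One ordering (black drawn first) has probability 6/15 × 5/14 × 9/13 = 270/2730 = 9/91.
There are C(3,2) = 3 such orderings, each equally likely, so P = 3 × 9/91 = 27/91.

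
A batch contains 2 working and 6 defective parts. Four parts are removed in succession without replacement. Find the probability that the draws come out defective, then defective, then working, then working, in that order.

1/28

Each draw changes the counts, so multiply the conditional probabilities along the sequence:
P = 6/8 × 5/7 × 2/6 × 1/5 = 60/1680 = 1/28.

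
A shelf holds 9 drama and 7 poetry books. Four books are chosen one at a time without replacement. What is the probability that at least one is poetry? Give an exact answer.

121/130

P(no poetry) = 9/16 × 8/15 × 7/14 × 6/13 = 3024/43680 = 9/130.
P(at least one) = 1 − 9/130 = 121/130.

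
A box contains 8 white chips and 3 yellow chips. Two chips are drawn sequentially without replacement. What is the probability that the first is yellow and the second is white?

Each draw changes the counts, so multiply the conditional probabilities along the sequence:
P = 3/11 × 8/10 = 24/110 = 12/55.

12/55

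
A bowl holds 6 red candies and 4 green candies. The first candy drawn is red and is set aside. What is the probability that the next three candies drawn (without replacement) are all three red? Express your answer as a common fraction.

With the first candy removed, 5 red remain out of 9.
P = 5/9 × 4/8 × 3/7 = 60/504 = 5/42.

5/42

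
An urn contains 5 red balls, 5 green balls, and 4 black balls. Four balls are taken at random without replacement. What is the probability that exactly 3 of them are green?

One ordering (green drawn first) has probability 5/14 × 4/13 × 3/12 × 9/11 = 540/24024 = 45/2002.
There are C(4,3) = 4 such orderings, each equally likely, so P = 4 × 45/2002 = 90/1001.

90/1001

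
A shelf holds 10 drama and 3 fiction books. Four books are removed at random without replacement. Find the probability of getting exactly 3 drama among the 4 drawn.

72/143

One ordering (drama drawn first) has probability 10/13 × 9/12 × 8/11 × 3/10 = 2160/17160 = 18/143.
There are C(4,3) = 4 such orderings, each equally likely, so P = 4 × 18/143 = 72/143.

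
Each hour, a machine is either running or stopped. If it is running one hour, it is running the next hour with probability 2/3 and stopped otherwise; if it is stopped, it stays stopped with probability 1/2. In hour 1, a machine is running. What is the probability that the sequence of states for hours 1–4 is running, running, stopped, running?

Hour 1 is given. For each transition, use the conditional probability from the current state:
P(running | running) = 2/3; P(stopped | running) = 1/3; P(running | stopped) = 1/2.
P = 2/3 × 1/3 × 1/2 = 2/18 = 1/9.

1/9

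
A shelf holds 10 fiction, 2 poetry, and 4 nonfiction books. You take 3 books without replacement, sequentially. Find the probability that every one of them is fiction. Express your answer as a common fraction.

P(all fiction) = 10/16 × 9/15 × 8/14 = 720/3360 = 3/14.

3/14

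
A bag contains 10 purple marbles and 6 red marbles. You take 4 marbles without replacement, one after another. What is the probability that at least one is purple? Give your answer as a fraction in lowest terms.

361/364

P(no purple) = 6/16 × 5/15 × 4/14 × 3/13 = 360/43680 = 3/364.
P(at least one) = 1 − 3/364 = 361/364.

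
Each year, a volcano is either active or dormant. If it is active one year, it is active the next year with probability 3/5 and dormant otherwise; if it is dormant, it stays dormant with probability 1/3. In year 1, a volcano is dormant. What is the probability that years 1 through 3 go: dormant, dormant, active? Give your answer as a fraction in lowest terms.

2/9

Year 1 is given. For each transition, use the conditional probability from the current state:
P(dormant | dormant) = 1/3; P(active | dormant) = 2/3.
P = 1/3 × 2/3 = 2/9.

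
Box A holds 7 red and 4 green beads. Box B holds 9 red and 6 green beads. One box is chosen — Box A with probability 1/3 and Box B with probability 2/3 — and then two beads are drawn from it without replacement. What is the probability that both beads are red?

137/385

From Box A: P(both red) = (7/11)(6/10) = 21/55.
From Box B: P(both red) = (9/15)(8/14) = 12/35.
Total probability = (1/3)(21/55) + (2/3)(12/35) = 137/385.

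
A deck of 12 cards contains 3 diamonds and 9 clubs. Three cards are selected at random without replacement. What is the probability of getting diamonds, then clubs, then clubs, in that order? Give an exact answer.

9/55

Multiply the probability of each draw given the previous ones:
P = 3/12 × 9/11 × 8/10 = 216/1320 = 9/55.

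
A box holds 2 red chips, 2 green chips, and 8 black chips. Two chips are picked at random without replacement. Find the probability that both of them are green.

P = 2/12 × 1/11 = 2/132 = 1/66.

1/66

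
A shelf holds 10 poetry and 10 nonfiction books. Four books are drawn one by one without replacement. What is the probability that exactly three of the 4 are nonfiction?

80/323

One ordering (nonfiction drawn first) has probability 10/20 × 9/19 × 8/18 × 10/17 = 7200/116280 = 20/323.
There are C(4,3) = 4 such orderings, each equally likely, so P = 4 × 20/323 = 80/323.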